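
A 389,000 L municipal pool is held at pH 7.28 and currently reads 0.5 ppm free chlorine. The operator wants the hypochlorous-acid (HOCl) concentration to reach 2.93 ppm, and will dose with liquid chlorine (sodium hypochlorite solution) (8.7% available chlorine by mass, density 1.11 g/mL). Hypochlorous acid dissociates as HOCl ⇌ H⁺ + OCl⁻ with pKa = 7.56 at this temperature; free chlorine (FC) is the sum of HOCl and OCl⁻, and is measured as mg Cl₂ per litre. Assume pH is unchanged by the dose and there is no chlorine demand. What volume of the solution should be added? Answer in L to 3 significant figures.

16.0 L

[OCl⁻]/[HOCl] = 10^(pH − pKa) = 10^(7.28 − 7.56) = 0.5248; fraction as HOCl = 1/(1 + 0.5248) = 0.6558.
Free chlorine required for 2.93 ppm HOCl: 2.93 / 0.6558 = 4.468 ppm.
FC to add: 4.468 − 0.5 = 3.968 mg/L as Cl₂.
Cl₂ equivalent: 3.968 mg/L × 389,000 L = 1543 g.
Product at 8.7% available Cl: 1543 / 0.087 = 17,740 g.
Volume: 17,740 g ÷ 1.11 g/mL = 15,980 mL.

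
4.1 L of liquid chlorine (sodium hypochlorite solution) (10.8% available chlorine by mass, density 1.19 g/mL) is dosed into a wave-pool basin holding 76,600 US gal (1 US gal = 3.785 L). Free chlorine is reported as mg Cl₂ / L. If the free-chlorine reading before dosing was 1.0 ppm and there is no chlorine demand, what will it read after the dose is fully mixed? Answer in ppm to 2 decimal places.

Volume: 76,600 US gal × 3.785 L/gal = 289,931 L.
Mass of solution: 4.1 L × 1000 mL/L × 1.19 g/mL = 4879 g.
Available chlorine delivered: 4879 g × 0.108 = 526.9 g as Cl₂.
Concentration rise: 526.9 g / 289,931 L = 1.817 mg/L = 1.82 ppm.
Final FC: 1.0 + 1.82 = 2.82 ppm.

2.82 ppm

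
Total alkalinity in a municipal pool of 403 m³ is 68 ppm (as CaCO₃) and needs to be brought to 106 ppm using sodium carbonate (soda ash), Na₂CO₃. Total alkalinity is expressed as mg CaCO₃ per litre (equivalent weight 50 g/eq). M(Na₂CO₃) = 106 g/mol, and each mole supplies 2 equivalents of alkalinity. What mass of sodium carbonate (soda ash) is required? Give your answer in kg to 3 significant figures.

16.2 kg

Volume: 403 m³ = 403,000 L.
Alkalinity to add: (106 − 68) = 38 mg/L as CaCO₃ × 403,000 L = 15,310 g as CaCO₃.
Equivalents: 15,310 g ÷ 50 g/eq = 306.3 eq.
Each mole of Na₂CO₃ supplies 2 eq, so 306.3 / 2 = 153.1 mol.
Mass: 153.1 mol × 106 g/mol = 16,230 g.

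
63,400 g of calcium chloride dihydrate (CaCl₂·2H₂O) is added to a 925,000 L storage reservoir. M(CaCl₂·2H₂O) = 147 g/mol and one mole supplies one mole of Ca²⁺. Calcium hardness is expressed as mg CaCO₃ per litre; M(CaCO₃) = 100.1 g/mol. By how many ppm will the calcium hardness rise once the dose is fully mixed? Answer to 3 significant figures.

46.7 ppm

Moles of Ca²⁺: 63,400 g ÷ 147 g/mol = 431.3 mol.
As CaCO₃: 431.3 mol × 100.1 g/mol = 43,170 g.
Rise: 43,170 g / 925,000 L × 1000 = 46.67 mg/L.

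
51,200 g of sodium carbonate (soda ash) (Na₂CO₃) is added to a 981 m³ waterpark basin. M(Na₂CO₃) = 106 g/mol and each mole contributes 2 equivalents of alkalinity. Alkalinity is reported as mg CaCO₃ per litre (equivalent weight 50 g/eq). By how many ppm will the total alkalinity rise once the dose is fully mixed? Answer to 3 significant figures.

Volume: 981 m³ = 981,000 L.
Moles of Na₂CO₃: 51,200 g ÷ 106 g/mol = 483 mol → 966 eq of alkalinity.
As CaCO₃: 966 eq × 50 g/eq = 48,300 g.
Rise: 48,300 g / 981,000 L × 1000 = 49.24 mg/L.

49.2 ppm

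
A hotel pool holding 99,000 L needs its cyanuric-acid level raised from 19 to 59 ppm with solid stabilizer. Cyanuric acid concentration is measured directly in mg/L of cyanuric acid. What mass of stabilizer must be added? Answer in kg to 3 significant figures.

3.96 kg

CYA to add: (59 − 19) = 40 mg/L × 99,000 L = 3960 g cyanuric acid.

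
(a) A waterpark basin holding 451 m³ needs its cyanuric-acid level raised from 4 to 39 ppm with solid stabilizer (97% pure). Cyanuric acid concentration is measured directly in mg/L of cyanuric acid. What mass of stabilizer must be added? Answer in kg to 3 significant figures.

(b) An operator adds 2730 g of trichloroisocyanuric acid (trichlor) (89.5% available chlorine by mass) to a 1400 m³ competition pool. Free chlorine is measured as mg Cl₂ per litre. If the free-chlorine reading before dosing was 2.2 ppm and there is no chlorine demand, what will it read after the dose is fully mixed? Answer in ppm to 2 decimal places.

(a) Volume: 451 m³ = 451,000 L.
(a) CYA to add: (39 − 4) = 35 mg/L × 451,000 L = 15,780 g cyanuric acid.
(a) At 97% purity: 15,780 / 0.97 = 16,270 g product.

(b) Volume: 1400 m³ = 1,400,000 L.
(b) Available chlorine delivered: 2730 g × 0.895 = 2443 g as Cl₂.
(b) Concentration rise: 2443 g / 1,400,000 L = 1.745 mg/L = 1.75 ppm.
(b) Final FC: 2.2 + 1.75 = 3.95 ppm.

(a) 16.3 kg; (b) 3.95 ppm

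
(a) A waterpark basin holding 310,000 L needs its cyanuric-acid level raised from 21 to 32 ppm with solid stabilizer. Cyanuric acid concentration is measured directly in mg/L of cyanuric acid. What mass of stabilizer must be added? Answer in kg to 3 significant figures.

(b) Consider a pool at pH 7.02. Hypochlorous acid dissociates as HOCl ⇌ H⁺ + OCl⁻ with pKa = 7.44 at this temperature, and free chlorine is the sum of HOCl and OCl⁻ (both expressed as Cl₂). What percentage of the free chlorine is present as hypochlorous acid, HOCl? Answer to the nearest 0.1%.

(a) 3.41 kg; (b) 72.5%

(a) CYA to add: (32 − 21) = 11 mg/L × 310,000 L = 3410 g cyanuric acid.

(b) [OCl⁻]/[HOCl] = 10^(pH − pKa) = 10^(7.02 − 7.44) = 10^-0.42 = 0.3802.
(b) Fraction as HOCl = 1 / (1 + 0.3802) = 0.7245.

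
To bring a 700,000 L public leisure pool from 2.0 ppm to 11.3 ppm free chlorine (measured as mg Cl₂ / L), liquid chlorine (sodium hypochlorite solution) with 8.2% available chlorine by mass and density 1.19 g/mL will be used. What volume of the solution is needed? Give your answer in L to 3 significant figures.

66.7 L

Chlorine deficit: 11.3 − 2.0 = 9.3 ppm = 9.3 mg/L as Cl₂.
Cl₂ equivalent needed: 9.3 mg/L × 700,000 L = 6,510,000 mg = 6510 g.
Product at 8.2% available chlorine: 6510 / 0.082 = 79,390 g.
Volume at density 1.19 g/mL: 79,390 g ÷ 1.19 g/mL = 66,710 mL.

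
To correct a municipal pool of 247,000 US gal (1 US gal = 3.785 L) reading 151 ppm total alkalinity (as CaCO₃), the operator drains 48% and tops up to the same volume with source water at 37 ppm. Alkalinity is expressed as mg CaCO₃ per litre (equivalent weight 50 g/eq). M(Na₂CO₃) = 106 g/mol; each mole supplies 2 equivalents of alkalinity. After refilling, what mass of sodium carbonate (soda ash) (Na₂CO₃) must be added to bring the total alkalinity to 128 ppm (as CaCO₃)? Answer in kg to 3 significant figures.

31.4 kg

Volume: 247,000 US gal × 3.785 L/gal = 934,895 L.
After draining 48% and refilling: 151 × 0.52 + 37 × 0.48 = 96.28 ppm.
Deficit to target: 128 − 96.28 = 31.72 mg/L.
As CaCO₃: 31.72 mg/L × 934,895 L = 29,650 g; ÷ 50 g/eq ÷ 2 = 296.5 mol Na₂CO₃.
Mass: 296.5 × 106 = 31,430 g.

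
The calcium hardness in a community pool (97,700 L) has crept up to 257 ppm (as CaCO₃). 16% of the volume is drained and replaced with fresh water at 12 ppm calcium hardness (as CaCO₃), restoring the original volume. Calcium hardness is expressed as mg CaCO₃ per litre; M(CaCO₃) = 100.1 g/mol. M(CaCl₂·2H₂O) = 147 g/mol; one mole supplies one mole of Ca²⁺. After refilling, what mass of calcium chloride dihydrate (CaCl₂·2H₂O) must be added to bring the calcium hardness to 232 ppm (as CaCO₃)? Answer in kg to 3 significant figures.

2.04 kg

After draining 16% and refilling: 257 × 0.84 + 12 × 0.16 = 217.8 ppm.
Deficit to target: 232 − 217.8 = 14.2 mg/L.
As CaCO₃: 14.2 mg/L × 97,700 L = 1387 g; ÷ 100.1 = 13.86 mol Ca²⁺.
Mass: 13.86 × 147 = 2037 g.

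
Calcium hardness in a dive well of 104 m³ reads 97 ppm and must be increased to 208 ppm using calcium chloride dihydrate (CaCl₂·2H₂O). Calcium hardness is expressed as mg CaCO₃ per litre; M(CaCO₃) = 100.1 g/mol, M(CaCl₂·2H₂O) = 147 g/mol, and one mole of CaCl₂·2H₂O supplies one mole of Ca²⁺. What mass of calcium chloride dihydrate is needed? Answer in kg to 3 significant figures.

Volume: 104 m³ = 104,000 L.
Hardness to add: (208 − 97) = 111 mg/L as CaCO₃ × 104,000 L = 11,540 g as CaCO₃.
Moles of Ca²⁺ (1 mol Ca²⁺ ≡ 1 mol CaCO₃): 11,540 / 100.1 g/mol = 115.3 mol.
Mass of CaCl₂·2H₂O: 115.3 × 147 = 16,950 g.

17.0 kg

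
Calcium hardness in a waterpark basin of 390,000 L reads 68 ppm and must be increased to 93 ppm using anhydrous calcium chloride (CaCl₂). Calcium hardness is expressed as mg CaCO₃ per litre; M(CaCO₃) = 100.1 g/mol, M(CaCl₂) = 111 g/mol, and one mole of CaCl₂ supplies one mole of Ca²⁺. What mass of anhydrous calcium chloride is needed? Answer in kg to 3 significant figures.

10.8 kg

Hardness to add: (93 − 68) = 25 mg/L as CaCO₃ × 390,000 L = 9750 g as CaCO₃.
Moles of Ca²⁺ (1 mol Ca²⁺ ≡ 1 mol CaCO₃): 9750 / 100.1 g/mol = 97.4 mol.
Mass of CaCl₂: 97.4 × 111 = 10,810 g.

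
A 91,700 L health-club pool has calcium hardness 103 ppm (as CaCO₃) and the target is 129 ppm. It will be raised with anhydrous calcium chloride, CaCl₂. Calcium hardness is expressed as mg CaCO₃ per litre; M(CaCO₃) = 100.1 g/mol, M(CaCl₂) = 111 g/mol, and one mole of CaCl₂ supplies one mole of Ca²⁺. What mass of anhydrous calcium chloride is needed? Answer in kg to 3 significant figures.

Hardness to add: (129 − 103) = 26 mg/L as CaCO₃ × 91,700 L = 2384 g as CaCO₃.
Moles of Ca²⁺ (1 mol Ca²⁺ ≡ 1 mol CaCO₃): 2384 / 100.1 g/mol = 23.82 mol.
Mass of CaCl₂: 23.82 × 111 = 2644 g.

2.64 kg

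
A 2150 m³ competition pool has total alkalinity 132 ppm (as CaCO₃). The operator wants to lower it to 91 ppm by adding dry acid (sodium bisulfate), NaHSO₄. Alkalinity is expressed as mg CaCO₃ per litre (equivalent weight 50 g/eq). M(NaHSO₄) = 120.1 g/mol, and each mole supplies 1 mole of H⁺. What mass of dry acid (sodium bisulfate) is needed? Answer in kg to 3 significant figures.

212 kg

Volume: 2150 m³ = 2,150,000 L.
Alkalinity to neutralize: (132 − 91) = 41 mg/L as CaCO₃ × 2,150,000 L = 88,150 g as CaCO₃.
Equivalents of H⁺ required: 88,150 ÷ 50 g/eq = 1763 eq = 1763 mol NaHSO₄.
Mass of NaHSO₄: 1763 × 120.1 = 211,700 g.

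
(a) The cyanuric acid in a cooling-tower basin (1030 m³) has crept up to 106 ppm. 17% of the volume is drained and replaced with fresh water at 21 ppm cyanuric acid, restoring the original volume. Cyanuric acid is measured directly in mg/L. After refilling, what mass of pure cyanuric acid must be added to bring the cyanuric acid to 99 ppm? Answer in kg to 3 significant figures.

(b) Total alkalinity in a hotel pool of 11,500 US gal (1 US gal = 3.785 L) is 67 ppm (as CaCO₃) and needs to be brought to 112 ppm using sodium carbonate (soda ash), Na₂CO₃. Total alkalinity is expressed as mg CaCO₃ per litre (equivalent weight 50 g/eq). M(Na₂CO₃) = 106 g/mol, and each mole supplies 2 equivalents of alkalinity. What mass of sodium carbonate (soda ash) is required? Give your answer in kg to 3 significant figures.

(a) 7.67 kg; (b) 2.08 kg

(a) Volume: 1030 m³ = 1,030,000 L.
(a) After draining 17% and refilling: 106 × 0.83 + 21 × 0.17 = 91.55 ppm.
(a) Deficit to target: 99 − 91.55 = 7.45 mg/L.
(a) Mass: 7.45 mg/L × 1,030,000 L = 7674 g cyanuric acid.

(b) Volume: 11,500 US gal × 3.785 L/gal = 43,528 L.
(b) Alkalinity to add: (112 − 67) = 45 mg/L as CaCO₃ × 43,528 L = 1959 g as CaCO₃.
(b) Equivalents: 1959 g ÷ 50 g/eq = 39.17 eq.
(b) Each mole of Na₂CO₃ supplies 2 eq, so 39.17 / 2 = 19.59 mol.
(b) Mass: 19.59 mol × 106 g/mol = 2076 g.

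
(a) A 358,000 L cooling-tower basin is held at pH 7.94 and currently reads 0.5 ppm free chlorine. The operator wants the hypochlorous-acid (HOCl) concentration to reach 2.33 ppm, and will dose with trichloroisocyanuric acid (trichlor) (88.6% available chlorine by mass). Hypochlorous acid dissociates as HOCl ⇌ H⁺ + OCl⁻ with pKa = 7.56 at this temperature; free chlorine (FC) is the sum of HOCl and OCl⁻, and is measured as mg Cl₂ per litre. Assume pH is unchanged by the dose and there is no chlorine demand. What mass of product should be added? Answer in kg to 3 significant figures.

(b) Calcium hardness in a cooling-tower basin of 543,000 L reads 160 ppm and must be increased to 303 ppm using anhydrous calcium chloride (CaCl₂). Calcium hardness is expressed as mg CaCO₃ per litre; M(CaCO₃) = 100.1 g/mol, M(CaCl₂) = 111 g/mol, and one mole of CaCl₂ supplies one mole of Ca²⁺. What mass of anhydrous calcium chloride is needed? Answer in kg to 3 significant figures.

(a) [OCl⁻]/[HOCl] = 10^(pH − pKa) = 10^(7.94 − 7.56) = 2.399; fraction as HOCl = 1/(1 + 2.399) = 0.2942.
(a) Free chlorine required for 2.33 ppm HOCl: 2.33 / 0.2942 = 7.919 ppm.
(a) FC to add: 7.919 − 0.5 = 7.419 mg/L as Cl₂.
(a) Cl₂ equivalent: 7.419 mg/L × 358,000 L = 2656 g.
(a) Product at 88.6% available Cl: 2656 / 0.886 = 2998 g.

(b) Hardness to add: (303 − 160) = 143 mg/L as CaCO₃ × 543,000 L = 77,650 g as CaCO₃.
(b) Moles of Ca²⁺ (1 mol Ca²⁺ ≡ 1 mol CaCO₃): 77,650 / 100.1 g/mol = 775.7 mol.
(b) Mass of CaCl₂: 775.7 × 111 = 86,100 g.

(a) 3.00 kg; (b) 86.1 kg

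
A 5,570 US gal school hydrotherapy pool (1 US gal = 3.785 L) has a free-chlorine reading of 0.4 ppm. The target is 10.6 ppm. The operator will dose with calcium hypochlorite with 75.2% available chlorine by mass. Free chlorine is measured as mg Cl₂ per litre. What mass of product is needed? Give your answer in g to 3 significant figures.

286 g

Volume: 5,570 US gal × 3.785 L/gal = 21,082 L.
Chlorine deficit: 10.6 − 0.4 = 10.2 ppm = 10.2 mg/L as Cl₂.
Cl₂ equivalent needed: 10.2 mg/L × 21,082 L = 215,000 mg = 215 g.
Product at 75.2% available chlorine: 215 / 0.752 = 286 g.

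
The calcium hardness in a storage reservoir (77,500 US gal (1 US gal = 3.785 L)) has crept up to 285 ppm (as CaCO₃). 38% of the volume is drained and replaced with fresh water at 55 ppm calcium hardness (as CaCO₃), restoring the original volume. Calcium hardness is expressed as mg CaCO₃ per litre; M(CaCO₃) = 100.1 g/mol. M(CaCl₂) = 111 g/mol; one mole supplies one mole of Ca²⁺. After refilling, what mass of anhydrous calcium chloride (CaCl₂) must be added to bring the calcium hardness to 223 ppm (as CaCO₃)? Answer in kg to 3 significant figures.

Volume: 77,500 US gal × 3.785 L/gal = 293,338 L.
After draining 38% and refilling: 285 × 0.62 + 55 × 0.38 = 197.6 ppm.
Deficit to target: 223 − 197.6 = 25.4 mg/L.
As CaCO₃: 25.4 mg/L × 293,338 L = 7451 g; ÷ 100.1 = 74.43 mol Ca²⁺.
Mass: 74.43 × 111 = 8262 g.

8.26 kg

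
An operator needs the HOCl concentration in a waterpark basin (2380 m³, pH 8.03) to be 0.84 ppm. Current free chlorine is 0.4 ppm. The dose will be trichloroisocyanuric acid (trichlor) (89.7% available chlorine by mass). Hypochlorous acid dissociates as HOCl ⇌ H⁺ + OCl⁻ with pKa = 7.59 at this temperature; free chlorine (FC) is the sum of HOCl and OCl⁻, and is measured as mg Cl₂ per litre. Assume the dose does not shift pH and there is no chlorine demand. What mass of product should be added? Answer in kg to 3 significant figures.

7.31 kg

Volume: 2380 m³ = 2,380,000 L.
[OCl⁻]/[HOCl] = 10^(pH − pKa) = 10^(8.03 − 7.59) = 2.754; fraction as HOCl = 1/(1 + 2.754) = 0.2664.
Free chlorine required for 0.84 ppm HOCl: 0.84 / 0.2664 = 3.154 ppm.
FC to add: 3.154 − 0.4 = 2.754 mg/L as Cl₂.
Cl₂ equivalent: 2.754 mg/L × 2,380,000 L = 6553 g.
Product at 89.7% available Cl: 6553 / 0.897 = 7306 g.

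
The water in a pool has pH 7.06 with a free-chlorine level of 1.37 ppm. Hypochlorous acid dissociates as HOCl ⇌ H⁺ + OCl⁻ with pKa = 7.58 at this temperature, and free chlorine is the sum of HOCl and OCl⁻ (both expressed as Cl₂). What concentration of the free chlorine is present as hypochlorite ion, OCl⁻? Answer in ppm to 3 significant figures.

0.318 ppm

[OCl⁻]/[HOCl] = 10^(pH − pKa) = 10^(7.06 − 7.58) = 10^-0.52 = 0.302.
Fraction as HOCl = 1 / (1 + 0.302) = 0.7681.
OCl⁻ = (1 − 0.7681) × 1.37 ppm = 0.3178 ppm.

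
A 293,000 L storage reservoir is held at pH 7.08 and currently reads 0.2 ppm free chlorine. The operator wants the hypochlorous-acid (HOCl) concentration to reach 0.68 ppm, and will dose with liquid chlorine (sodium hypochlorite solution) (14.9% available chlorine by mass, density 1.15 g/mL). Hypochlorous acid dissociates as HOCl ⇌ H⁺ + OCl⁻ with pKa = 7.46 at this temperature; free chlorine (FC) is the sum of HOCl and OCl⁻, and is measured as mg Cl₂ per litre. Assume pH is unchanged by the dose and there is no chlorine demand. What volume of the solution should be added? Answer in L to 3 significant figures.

[OCl⁻]/[HOCl] = 10^(pH − pKa) = 10^(7.08 − 7.46) = 0.4169; fraction as HOCl = 1/(1 + 0.4169) = 0.7058.
Free chlorine required for 0.68 ppm HOCl: 0.68 / 0.7058 = 0.9635 ppm.
FC to add: 0.9635 − 0.2 = 0.7635 mg/L as Cl₂.
Cl₂ equivalent: 0.7635 mg/L × 293,000 L = 223.7 g.
Product at 14.9% available Cl: 223.7 / 0.149 = 1501 g.
Volume: 1501 g ÷ 1.15 g/mL = 1305 mL.

1.31 L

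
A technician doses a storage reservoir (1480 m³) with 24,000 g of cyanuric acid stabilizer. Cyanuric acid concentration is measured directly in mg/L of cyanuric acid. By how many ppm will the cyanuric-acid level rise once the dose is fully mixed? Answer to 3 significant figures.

Volume: 1480 m³ = 1,480,000 L.
Rise: 24,000 g / 1,480,000 L × 1000 = 16.22 mg/L.

16.2 ppm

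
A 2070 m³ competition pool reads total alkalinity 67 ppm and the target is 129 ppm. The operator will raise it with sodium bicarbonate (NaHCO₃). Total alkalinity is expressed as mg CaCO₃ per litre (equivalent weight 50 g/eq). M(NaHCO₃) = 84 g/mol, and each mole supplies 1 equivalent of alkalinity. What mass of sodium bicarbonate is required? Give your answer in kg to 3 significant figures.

Volume: 2070 m³ = 2,070,000 L.
Alkalinity to add: (129 − 67) = 62 mg/L as CaCO₃ × 2,070,000 L = 128,300 g as CaCO₃.
Equivalents: 128,300 g ÷ 50 g/eq = 2567 eq.
NaHCO₃ supplies 1 eq per mole → 2567 mol.
Mass: 2567 mol × 84 g/mol = 215,600 g.

216 kg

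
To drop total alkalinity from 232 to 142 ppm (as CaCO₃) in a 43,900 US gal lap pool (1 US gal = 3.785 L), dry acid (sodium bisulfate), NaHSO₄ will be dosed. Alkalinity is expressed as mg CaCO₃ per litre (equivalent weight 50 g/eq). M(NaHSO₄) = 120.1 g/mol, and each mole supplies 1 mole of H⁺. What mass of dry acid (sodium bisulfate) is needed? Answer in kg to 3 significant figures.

Volume: 43,900 US gal × 3.785 L/gal = 166,162 L.
Alkalinity to neutralize: (232 − 142) = 90 mg/L as CaCO₃ × 166,162 L = 14,950 g as CaCO₃.
Equivalents of H⁺ required: 14,950 ÷ 50 g/eq = 299.1 eq = 299.1 mol NaHSO₄.
Mass of NaHSO₄: 299.1 × 120.1 = 35,920 g.

35.9 kg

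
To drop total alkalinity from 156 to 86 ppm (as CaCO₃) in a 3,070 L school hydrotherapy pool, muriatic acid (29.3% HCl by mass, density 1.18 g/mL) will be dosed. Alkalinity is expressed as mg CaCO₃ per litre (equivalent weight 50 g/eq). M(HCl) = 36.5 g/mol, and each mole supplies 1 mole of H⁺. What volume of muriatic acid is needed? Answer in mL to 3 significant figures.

454 mL

Alkalinity to neutralize: (156 − 86) = 70 mg/L as CaCO₃ × 3,070 L = 214.9 g as CaCO₃.
Equivalents of H⁺ required: 214.9 ÷ 50 g/eq = 4.298 eq = 4.298 mol HCl.
Mass of HCl: 4.298 × 36.5 = 156.9 g.
Mass of 29.3% solution: 156.9 / 0.293 = 535.4 g.
Volume: 535.4 g ÷ 1.18 g/mL = 453.7 mL.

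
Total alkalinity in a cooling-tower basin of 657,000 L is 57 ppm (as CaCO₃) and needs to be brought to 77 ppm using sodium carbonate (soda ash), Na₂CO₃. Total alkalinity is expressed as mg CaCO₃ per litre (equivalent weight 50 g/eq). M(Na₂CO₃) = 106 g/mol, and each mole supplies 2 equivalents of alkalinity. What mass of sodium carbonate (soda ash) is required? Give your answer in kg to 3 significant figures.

Alkalinity to add: (77 − 57) = 20 mg/L as CaCO₃ × 657,000 L = 13,140 g as CaCO₃.
Equivalents: 13,140 g ÷ 50 g/eq = 262.8 eq.
Each mole of Na₂CO₃ supplies 2 eq, so 262.8 / 2 = 131.4 mol.
Mass: 131.4 mol × 106 g/mol = 13,930 g.

13.9 kg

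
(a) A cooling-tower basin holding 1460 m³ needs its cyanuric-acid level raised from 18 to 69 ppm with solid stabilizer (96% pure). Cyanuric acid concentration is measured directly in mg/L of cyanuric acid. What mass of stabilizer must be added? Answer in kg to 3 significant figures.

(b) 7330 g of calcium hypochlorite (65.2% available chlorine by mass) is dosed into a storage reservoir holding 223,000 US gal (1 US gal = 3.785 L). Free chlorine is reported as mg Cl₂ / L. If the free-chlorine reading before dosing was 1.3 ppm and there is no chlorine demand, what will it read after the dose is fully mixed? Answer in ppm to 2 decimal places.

(a) 77.6 kg; (b) 6.96 ppm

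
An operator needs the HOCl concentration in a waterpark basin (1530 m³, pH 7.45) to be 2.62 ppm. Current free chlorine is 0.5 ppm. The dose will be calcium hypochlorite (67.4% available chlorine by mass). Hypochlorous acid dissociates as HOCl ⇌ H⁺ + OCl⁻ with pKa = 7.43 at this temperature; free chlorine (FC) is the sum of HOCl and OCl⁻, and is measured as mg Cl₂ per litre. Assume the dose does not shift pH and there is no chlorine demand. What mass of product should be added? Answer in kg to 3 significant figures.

11.0 kg

Volume: 1530 m³ = 1,530,000 L.
[OCl⁻]/[HOCl] = 10^(pH − pKa) = 10^(7.45 − 7.43) = 1.047; fraction as HOCl = 1/(1 + 1.047) = 0.4885.
Free chlorine required for 2.62 ppm HOCl: 2.62 / 0.4885 = 5.363 ppm.
FC to add: 5.363 − 0.5 = 4.863 mg/L as Cl₂.
Cl₂ equivalent: 4.863 mg/L × 1,530,000 L = 7441 g.
Product at 67.4% available Cl: 7441 / 0.674 = 11,040 g.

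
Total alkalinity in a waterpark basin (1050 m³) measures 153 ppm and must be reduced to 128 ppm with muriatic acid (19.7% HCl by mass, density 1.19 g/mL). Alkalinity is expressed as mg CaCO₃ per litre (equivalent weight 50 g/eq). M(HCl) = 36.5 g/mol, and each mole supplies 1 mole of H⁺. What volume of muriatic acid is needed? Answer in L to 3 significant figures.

81.7 L

Volume: 1050 m³ = 1,050,000 L.
Alkalinity to neutralize: (153 − 128) = 25 mg/L as CaCO₃ × 1,050,000 L = 26,250 g as CaCO₃.
Equivalents of H⁺ required: 26,250 ÷ 50 g/eq = 525 eq = 525 mol HCl.
Mass of HCl: 525 × 36.5 = 19,160 g.
Mass of 19.7% solution: 19,160 / 0.197 = 97,270 g.
Volume: 97,270 g ÷ 1.19 g/mL = 81,740 mL.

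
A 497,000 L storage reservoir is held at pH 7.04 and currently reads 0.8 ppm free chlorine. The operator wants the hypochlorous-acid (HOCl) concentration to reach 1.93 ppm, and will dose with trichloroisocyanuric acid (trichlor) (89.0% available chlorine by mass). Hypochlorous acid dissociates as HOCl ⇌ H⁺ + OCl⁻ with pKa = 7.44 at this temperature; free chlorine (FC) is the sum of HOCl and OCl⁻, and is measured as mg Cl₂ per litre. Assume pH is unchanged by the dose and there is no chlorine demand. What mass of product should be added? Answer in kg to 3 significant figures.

1.06 kg

[OCl⁻]/[HOCl] = 10^(pH − pKa) = 10^(7.04 − 7.44) = 0.3981; fraction as HOCl = 1/(1 + 0.3981) = 0.7153.
Free chlorine required for 1.93 ppm HOCl: 1.93 / 0.7153 = 2.698 ppm.
FC to add: 2.698 − 0.8 = 1.898 mg/L as Cl₂.
Cl₂ equivalent: 1.898 mg/L × 497,000 L = 943.5 g.
Product at 89.0% available Cl: 943.5 / 0.89 = 1060 g.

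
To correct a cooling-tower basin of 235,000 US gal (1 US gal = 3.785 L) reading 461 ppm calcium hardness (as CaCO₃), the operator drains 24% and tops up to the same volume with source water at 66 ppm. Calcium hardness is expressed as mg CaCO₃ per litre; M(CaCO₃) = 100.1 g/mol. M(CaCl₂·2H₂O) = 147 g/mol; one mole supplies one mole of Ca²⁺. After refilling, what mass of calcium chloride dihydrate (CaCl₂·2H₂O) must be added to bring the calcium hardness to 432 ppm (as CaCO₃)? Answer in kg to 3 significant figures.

Volume: 235,000 US gal × 3.785 L/gal = 889,475 L.
After draining 24% and refilling: 461 × 0.76 + 66 × 0.24 = 366.2 ppm.
Deficit to target: 432 − 366.2 = 65.8 mg/L.
As CaCO₃: 65.8 mg/L × 889,475 L = 58,530 g; ÷ 100.1 = 584.7 mol Ca²⁺.
Mass: 584.7 × 147 = 85,950 g.

85.9 kg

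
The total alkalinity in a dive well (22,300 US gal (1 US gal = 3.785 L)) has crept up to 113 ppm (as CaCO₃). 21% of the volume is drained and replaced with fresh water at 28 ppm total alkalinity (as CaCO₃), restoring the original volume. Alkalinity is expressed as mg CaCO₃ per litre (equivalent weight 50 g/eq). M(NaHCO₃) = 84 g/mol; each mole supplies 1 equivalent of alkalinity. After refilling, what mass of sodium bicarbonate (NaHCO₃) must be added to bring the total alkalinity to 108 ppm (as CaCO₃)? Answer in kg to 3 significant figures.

1.82 kg

Volume: 22,300 US gal × 3.785 L/gal = 84,406 L.
After draining 21% and refilling: 113 × 0.79 + 28 × 0.21 = 95.15 ppm.
Deficit to target: 108 − 95.15 = 12.85 mg/L.
As CaCO₃: 12.85 mg/L × 84,406 L = 1085 g; ÷ 50 g/eq ÷ 1 = 21.69 mol NaHCO₃.
Mass: 21.69 × 84 = 1822 g.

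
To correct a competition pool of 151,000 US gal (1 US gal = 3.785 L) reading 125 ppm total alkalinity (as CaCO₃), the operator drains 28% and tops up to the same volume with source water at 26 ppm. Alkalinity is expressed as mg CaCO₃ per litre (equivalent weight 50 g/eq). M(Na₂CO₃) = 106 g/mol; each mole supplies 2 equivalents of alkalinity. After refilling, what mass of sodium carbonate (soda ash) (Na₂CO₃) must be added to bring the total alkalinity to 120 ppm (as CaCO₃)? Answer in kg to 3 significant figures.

13.8 kg

Volume: 151,000 US gal × 3.785 L/gal = 571,535 L.
After draining 28% and refilling: 125 × 0.72 + 26 × 0.28 = 97.28 ppm.
Deficit to target: 120 − 97.28 = 22.72 mg/L.
As CaCO₃: 22.72 mg/L × 571,535 L = 12,990 g; ÷ 50 g/eq ÷ 2 = 129.9 mol Na₂CO₃.
Mass: 129.9 × 106 = 13,760 g.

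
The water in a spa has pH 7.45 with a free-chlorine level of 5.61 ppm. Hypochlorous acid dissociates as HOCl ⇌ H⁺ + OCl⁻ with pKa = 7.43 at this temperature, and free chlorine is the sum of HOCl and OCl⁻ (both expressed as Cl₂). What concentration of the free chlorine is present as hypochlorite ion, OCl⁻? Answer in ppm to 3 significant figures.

[OCl⁻]/[HOCl] = 10^(pH − pKa) = 10^(7.45 − 7.43) = 10^0.02 = 1.047.
Fraction as HOCl = 1 / (1 + 1.047) = 0.4885.
OCl⁻ = (1 − 0.4885) × 5.61 ppm = 2.87 ppm.

2.87 ppm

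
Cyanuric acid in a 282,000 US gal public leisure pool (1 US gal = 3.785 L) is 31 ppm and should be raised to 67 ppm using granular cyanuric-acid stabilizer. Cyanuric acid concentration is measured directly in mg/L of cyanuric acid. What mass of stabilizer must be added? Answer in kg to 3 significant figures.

Volume: 282,000 US gal × 3.785 L/gal = 1,067,370 L.
CYA to add: (67 − 31) = 36 mg/L × 1,067,370 L = 38,430 g cyanuric acid.

38.4 kg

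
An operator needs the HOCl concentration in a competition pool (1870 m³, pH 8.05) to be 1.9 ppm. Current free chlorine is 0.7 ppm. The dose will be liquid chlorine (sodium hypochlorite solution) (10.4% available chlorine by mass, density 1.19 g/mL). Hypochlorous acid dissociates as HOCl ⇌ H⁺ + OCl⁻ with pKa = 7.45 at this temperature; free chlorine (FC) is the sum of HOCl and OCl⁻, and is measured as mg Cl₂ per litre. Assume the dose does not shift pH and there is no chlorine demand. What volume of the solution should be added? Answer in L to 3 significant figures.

Volume: 1870 m³ = 1,870,000 L.
[OCl⁻]/[HOCl] = 10^(pH − pKa) = 10^(8.05 − 7.45) = 3.981; fraction as HOCl = 1/(1 + 3.981) = 0.2008.
Free chlorine required for 1.9 ppm HOCl: 1.9 / 0.2008 = 9.464 ppm.
FC to add: 9.464 − 0.7 = 8.764 mg/L as Cl₂.
Cl₂ equivalent: 8.764 mg/L × 1,870,000 L = 16,390 g.
Product at 10.4% available Cl: 16,390 / 0.104 = 157,600 g.
Volume: 157,600 g ÷ 1.19 g/mL = 132,400 mL.

132 L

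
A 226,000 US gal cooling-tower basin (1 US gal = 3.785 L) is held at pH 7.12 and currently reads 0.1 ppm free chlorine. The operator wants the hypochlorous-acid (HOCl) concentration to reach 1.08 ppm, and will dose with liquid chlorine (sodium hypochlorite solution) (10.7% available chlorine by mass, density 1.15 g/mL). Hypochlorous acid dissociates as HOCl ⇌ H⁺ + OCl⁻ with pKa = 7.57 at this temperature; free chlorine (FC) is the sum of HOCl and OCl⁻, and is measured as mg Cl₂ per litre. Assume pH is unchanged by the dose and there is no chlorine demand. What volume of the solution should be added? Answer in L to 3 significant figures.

9.48 L

Volume: 226,000 US gal × 3.785 L/gal = 855,410 L.
[OCl⁻]/[HOCl] = 10^(pH − pKa) = 10^(7.12 − 7.57) = 0.3548; fraction as HOCl = 1/(1 + 0.3548) = 0.7381.
Free chlorine required for 1.08 ppm HOCl: 1.08 / 0.7381 = 1.463 ppm.
FC to add: 1.463 − 0.1 = 1.363 mg/L as Cl₂.
Cl₂ equivalent: 1.363 mg/L × 855,410 L = 1166 g.
Product at 10.7% available Cl: 1166 / 0.107 = 10,900 g.
Volume: 10,900 g ÷ 1.15 g/mL = 9477 mL.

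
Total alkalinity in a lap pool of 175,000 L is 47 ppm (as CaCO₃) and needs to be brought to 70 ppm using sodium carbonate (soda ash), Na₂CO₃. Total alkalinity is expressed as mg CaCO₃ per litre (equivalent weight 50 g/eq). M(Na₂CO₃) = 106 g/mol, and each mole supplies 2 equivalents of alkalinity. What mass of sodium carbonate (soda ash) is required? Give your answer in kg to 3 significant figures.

4.27 kg

Alkalinity to add: (70 − 47) = 23 mg/L as CaCO₃ × 175,000 L = 4025 g as CaCO₃.
Equivalents: 4025 g ÷ 50 g/eq = 80.5 eq.
Each mole of Na₂CO₃ supplies 2 eq, so 80.5 / 2 = 40.25 mol.
Mass: 40.25 mol × 106 g/mol = 4266 g.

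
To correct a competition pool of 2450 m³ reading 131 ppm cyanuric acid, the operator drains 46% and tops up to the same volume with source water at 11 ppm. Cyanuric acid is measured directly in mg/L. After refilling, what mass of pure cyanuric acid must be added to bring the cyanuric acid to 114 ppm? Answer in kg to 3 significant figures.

93.6 kg

Volume: 2450 m³ = 2,450,000 L.
After draining 46% and refilling: 131 × 0.54 + 11 × 0.46 = 75.8 ppm.
Deficit to target: 114 − 75.8 = 38.2 mg/L.
Mass: 38.2 mg/L × 2,450,000 L = 93,590 g cyanuric acid.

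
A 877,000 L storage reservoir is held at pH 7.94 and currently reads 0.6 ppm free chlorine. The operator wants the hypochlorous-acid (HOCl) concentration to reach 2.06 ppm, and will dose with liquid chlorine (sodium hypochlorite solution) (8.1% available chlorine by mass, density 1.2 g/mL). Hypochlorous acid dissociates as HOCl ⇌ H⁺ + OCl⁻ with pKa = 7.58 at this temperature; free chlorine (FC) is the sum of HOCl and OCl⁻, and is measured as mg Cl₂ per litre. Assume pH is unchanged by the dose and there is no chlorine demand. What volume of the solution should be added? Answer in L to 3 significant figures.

55.8 L

[OCl⁻]/[HOCl] = 10^(pH − pKa) = 10^(7.94 − 7.58) = 2.291; fraction as HOCl = 1/(1 + 2.291) = 0.3039.
Free chlorine required for 2.06 ppm HOCl: 2.06 / 0.3039 = 6.779 ppm.
FC to add: 6.779 − 0.6 = 6.179 mg/L as Cl₂.
Cl₂ equivalent: 6.179 mg/L × 877,000 L = 5419 g.
Product at 8.1% available Cl: 5419 / 0.081 = 66,900 g.
Volume: 66,900 g ÷ 1.2 g/mL = 55,750 mL.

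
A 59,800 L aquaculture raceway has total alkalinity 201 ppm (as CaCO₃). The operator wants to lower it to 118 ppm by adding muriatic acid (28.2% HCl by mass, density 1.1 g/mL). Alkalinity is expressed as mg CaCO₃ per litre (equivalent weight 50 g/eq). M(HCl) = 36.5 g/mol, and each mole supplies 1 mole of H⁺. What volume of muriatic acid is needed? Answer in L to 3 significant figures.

Alkalinity to neutralize: (201 − 118) = 83 mg/L as CaCO₃ × 59,800 L = 4963 g as CaCO₃.
Equivalents of H⁺ required: 4963 ÷ 50 g/eq = 99.27 eq = 99.27 mol HCl.
Mass of HCl: 99.27 × 36.5 = 3623 g.
Mass of 28.2% solution: 3623 / 0.282 = 12,850 g.
Volume: 12,850 g ÷ 1.1 g/mL = 11,680 mL.

11.7 L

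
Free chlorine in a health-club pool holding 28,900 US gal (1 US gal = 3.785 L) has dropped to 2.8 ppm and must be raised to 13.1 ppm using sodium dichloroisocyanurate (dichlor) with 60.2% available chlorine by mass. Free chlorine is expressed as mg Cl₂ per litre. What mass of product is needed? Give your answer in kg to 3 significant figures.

1.87 kg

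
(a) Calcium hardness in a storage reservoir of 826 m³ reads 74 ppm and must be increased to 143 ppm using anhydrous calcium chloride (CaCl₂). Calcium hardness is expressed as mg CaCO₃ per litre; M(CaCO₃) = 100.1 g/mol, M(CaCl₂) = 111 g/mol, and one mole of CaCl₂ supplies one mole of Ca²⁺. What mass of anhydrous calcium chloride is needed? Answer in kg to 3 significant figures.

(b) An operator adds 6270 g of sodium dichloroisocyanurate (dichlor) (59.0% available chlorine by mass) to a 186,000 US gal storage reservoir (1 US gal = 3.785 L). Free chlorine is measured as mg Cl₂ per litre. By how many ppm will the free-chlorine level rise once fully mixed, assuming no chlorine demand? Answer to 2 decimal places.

(a) Volume: 826 m³ = 826,000 L.
(a) Hardness to add: (143 − 74) = 69 mg/L as CaCO₃ × 826,000 L = 56,990 g as CaCO₃.
(a) Moles of Ca²⁺ (1 mol Ca²⁺ ≡ 1 mol CaCO₃): 56,990 / 100.1 g/mol = 569.4 mol.
(a) Mass of CaCl₂: 569.4 × 111 = 63,200 g.

(b) Volume: 186,000 US gal × 3.785 L/gal = 704,010 L.
(b) Available chlorine delivered: 6270 g × 0.59 = 3699 g as Cl₂.
(b) Concentration rise: 3699 g / 704,010 L = 5.255 mg/L = 5.25 ppm.

(a) 63.2 kg; (b) 5.25 ppm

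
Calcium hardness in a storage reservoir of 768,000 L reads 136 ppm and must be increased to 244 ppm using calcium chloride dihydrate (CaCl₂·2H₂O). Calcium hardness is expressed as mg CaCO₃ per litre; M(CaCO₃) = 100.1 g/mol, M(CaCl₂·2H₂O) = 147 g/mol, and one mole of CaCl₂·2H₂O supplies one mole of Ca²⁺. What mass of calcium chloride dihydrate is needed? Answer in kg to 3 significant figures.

Hardness to add: (244 − 136) = 108 mg/L as CaCO₃ × 768,000 L = 82,940 g as CaCO₃.
Moles of Ca²⁺ (1 mol Ca²⁺ ≡ 1 mol CaCO₃): 82,940 / 100.1 g/mol = 828.6 mol.
Mass of CaCl₂·2H₂O: 828.6 × 147 = 121,800 g.

122 kg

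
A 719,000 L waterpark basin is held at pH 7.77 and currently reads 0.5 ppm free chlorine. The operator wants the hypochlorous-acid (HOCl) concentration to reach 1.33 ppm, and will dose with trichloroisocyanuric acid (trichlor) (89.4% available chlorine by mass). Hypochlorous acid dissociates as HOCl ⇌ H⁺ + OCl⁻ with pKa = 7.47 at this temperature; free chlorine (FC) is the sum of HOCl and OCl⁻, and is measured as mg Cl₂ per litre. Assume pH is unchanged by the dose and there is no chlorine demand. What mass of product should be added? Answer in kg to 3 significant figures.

[OCl⁻]/[HOCl] = 10^(pH − pKa) = 10^(7.77 − 7.47) = 1.995; fraction as HOCl = 1/(1 + 1.995) = 0.3339.
Free chlorine required for 1.33 ppm HOCl: 1.33 / 0.3339 = 3.984 ppm.
FC to add: 3.984 − 0.5 = 3.484 mg/L as Cl₂.
Cl₂ equivalent: 3.484 mg/L × 719,000 L = 2505 g.
Product at 89.4% available Cl: 2505 / 0.894 = 2802 g.

2.80 kg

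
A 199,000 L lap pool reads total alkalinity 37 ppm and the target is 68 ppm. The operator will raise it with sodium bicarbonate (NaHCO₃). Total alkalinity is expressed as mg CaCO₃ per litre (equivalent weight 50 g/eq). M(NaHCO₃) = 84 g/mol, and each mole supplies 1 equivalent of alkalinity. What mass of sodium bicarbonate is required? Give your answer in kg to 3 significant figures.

Alkalinity to add: (68 − 37) = 31 mg/L as CaCO₃ × 199,000 L = 6169 g as CaCO₃.
Equivalents: 6169 g ÷ 50 g/eq = 123.4 eq.
NaHCO₃ supplies 1 eq per mole → 123.4 mol.
Mass: 123.4 mol × 84 g/mol = 10,360 g.

10.4 kg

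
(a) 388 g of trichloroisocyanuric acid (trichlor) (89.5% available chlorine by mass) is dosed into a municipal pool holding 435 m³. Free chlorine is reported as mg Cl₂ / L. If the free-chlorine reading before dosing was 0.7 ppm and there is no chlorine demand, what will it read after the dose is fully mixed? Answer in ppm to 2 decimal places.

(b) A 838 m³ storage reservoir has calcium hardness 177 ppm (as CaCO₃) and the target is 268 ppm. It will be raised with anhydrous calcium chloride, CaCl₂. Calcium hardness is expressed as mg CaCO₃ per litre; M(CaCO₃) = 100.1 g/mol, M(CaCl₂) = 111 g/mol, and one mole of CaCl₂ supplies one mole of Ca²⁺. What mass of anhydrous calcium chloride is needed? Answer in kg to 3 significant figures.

(a) 1.50 ppm; (b) 84.6 kg

(a) Volume: 435 m³ = 435,000 L.
(a) Available chlorine delivered: 388 g × 0.895 = 347.3 g as Cl₂.
(a) Concentration rise: 347.3 g / 435,000 L = 0.7983 mg/L = 0.80 ppm.
(a) Final FC: 0.7 + 0.80 = 1.50 ppm.

(b) Volume: 838 m³ = 838,000 L.
(b) Hardness to add: (268 − 177) = 91 mg/L as CaCO₃ × 838,000 L = 76,260 g as CaCO₃.
(b) Moles of Ca²⁺ (1 mol Ca²⁺ ≡ 1 mol CaCO₃): 76,260 / 100.1 g/mol = 761.8 mol.
(b) Mass of CaCl₂: 761.8 × 111 = 84,560 g.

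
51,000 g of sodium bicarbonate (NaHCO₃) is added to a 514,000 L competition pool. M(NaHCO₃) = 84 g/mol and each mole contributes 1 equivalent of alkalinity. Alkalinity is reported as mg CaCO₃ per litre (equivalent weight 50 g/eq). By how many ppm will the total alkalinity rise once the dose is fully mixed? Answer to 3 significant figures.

59.1 ppm

Moles of NaHCO₃: 51,000 g ÷ 84 g/mol = 607.1 mol → 607.1 eq of alkalinity.
As CaCO₃: 607.1 eq × 50 g/eq = 30,360 g.
Rise: 30,360 g / 514,000 L × 1000 = 59.06 mg/L.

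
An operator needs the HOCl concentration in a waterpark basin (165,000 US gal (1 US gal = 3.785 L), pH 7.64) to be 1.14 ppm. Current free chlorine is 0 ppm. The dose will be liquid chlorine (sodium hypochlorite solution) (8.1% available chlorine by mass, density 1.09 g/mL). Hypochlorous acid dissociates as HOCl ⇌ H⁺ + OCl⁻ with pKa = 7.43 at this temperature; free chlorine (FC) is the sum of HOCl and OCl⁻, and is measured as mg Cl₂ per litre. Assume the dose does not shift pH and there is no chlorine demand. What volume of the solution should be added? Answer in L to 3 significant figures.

Volume: 165,000 US gal × 3.785 L/gal = 624,525 L.
[OCl⁻]/[HOCl] = 10^(pH − pKa) = 10^(7.64 − 7.43) = 1.622; fraction as HOCl = 1/(1 + 1.622) = 0.3814.
Free chlorine required for 1.14 ppm HOCl: 1.14 / 0.3814 = 2.989 ppm.
FC to add: 2.989 − 0 = 2.989 mg/L as Cl₂.
Cl₂ equivalent: 2.989 mg/L × 624,525 L = 1867 g.
Product at 8.1% available Cl: 1867 / 0.081 = 23,040 g.
Volume: 23,040 g ÷ 1.09 g/mL = 21,140 mL.

21.1 L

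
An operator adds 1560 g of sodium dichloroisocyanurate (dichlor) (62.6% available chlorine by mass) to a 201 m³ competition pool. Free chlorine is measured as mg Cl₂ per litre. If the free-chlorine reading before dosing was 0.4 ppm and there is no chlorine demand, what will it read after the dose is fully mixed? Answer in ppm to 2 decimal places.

Volume: 201 m³ = 201,000 L.
Available chlorine delivered: 1560 g × 0.626 = 976.6 g as Cl₂.
Concentration rise: 976.6 g / 201,000 L = 4.859 mg/L = 4.86 ppm.
Final FC: 0.4 + 4.86 = 5.26 ppm.

5.26 ppm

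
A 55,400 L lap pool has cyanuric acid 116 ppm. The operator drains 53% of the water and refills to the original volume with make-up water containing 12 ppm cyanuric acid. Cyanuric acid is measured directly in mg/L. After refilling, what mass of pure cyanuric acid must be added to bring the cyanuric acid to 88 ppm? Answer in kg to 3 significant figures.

1.50 kg

After draining 53% and refilling: 116 × 0.47 + 12 × 0.53 = 60.88 ppm.
Deficit to target: 88 − 60.88 = 27.12 mg/L.
Mass: 27.12 mg/L × 55,400 L = 1502 g cyanuric acid.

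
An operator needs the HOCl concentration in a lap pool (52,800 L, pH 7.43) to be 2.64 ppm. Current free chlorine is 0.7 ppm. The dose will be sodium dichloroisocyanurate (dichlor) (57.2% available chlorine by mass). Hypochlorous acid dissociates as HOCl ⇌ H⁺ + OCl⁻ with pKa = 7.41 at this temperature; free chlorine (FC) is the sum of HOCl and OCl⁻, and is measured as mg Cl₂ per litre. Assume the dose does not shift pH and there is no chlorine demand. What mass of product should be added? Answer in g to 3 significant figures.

434 g

[OCl⁻]/[HOCl] = 10^(pH − pKa) = 10^(7.43 − 7.41) = 1.047; fraction as HOCl = 1/(1 + 1.047) = 0.4885.
Free chlorine required for 2.64 ppm HOCl: 2.64 / 0.4885 = 5.404 ppm.
FC to add: 5.404 − 0.7 = 4.704 mg/L as Cl₂.
Cl₂ equivalent: 4.704 mg/L × 52,800 L = 248.4 g.
Product at 57.2% available Cl: 248.4 / 0.572 = 434.3 g.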